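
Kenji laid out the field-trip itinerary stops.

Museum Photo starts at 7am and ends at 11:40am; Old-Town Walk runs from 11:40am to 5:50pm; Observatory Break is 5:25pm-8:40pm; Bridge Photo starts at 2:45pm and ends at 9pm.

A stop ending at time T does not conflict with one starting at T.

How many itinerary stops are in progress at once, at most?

Sweep the timeline, counting +1 at each start and −1 at each end (ends before starts at a tie):
7am start Museum Photo → 1
11:40am end Museum Photo → 0
11:40am start Old-Town Walk → 1
2:45pm start Bridge Photo → 2
5:25pm start Observatory Break → 3
5:50pm end Old-Town Walk → 2
8:40pm end Observatory Break → 1
9pm end Bridge Photo → 0
Peak is 3, at 5:25pm (Bridge Photo, Observatory Break, Old-Town Walk).

3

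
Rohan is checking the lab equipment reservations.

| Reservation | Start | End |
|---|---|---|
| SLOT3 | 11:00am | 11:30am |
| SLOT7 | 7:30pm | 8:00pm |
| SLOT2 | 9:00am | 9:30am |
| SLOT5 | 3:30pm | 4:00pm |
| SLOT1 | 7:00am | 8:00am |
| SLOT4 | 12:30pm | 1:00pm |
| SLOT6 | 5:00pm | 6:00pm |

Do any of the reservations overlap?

Sorted by start: SLOT1, SLOT2, SLOT3, SLOT4, SLOT5, SLOT6, SLOT7.
SLOT2 starts after SLOT1 ends, so nothing later overlaps SLOT1 either.
SLOT3 starts after SLOT2 ends, so nothing later overlaps SLOT2 either.
SLOT4 starts after SLOT3 ends, so nothing later overlaps SLOT3 either.
SLOT5 starts after SLOT4 ends, so nothing later overlaps SLOT4 either.
SLOT6 starts after SLOT5 ends, so nothing later overlaps SLOT5 either.
SLOT7 starts after SLOT6 ends.
Every pair is clear; the schedule has no overlaps.

No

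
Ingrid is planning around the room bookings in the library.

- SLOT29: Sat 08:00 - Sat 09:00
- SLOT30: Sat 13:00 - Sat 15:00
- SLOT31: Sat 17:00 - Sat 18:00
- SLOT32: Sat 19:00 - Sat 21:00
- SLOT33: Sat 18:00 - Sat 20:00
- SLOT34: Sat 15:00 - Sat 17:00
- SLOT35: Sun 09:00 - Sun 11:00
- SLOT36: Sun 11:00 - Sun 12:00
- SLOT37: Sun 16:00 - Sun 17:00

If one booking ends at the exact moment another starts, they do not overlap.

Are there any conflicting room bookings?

Two intervals overlap when each starts before the other ends.
Sorted by start: SLOT29, SLOT30, SLOT34, SLOT31, SLOT33, SLOT32, SLOT35, SLOT36, SLOT37.
SLOT30 starts after SLOT29 ends, so nothing later overlaps SLOT29 either.
SLOT34 starts exactly when SLOT30 ends (back-to-back, no overlap), so nothing later overlaps SLOT30 either.
SLOT31 starts exactly when SLOT34 ends (back-to-back, no overlap), so nothing later overlaps SLOT34 either.
SLOT33 starts exactly when SLOT31 ends (back-to-back, no overlap), so nothing later overlaps SLOT31 either.
SLOT32 starts before SLOT33 ends → SLOT33 and SLOT32 overlap.
That's a conflict, so the schedule is not conflict-free.

Yes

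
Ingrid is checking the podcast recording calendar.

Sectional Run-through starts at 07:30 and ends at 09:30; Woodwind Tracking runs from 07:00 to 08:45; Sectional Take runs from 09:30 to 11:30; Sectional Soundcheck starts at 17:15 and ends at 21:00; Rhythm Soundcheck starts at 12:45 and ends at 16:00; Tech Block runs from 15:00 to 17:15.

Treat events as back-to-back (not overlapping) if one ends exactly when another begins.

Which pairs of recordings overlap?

Rhythm Soundcheck & Tech Block, Sectional Run-through & Woodwind Tracking

Two intervals overlap when each starts before the other ends.
Sorted by start: Woodwind Tracking, Sectional Run-through, Sectional Take, Rhythm Soundcheck, Tech Block, Sectional Soundcheck.
Sectional Run-through starts before Woodwind Tracking ends → Woodwind Tracking and Sectional Run-through overlap.
Sectional Take starts after Woodwind Tracking ends — done with Woodwind Tracking.
Sectional Take starts exactly when Sectional Run-through ends (back-to-back, no overlap) — done with Sectional Run-through.
Rhythm Soundcheck starts after Sectional Take ends — done with Sectional Take.
Tech Block starts before Rhythm Soundcheck ends → Rhythm Soundcheck and Tech Block overlap.
Sectional Soundcheck starts after Rhythm Soundcheck ends.
Sectional Soundcheck starts exactly when Tech Block ends (back-to-back, no overlap).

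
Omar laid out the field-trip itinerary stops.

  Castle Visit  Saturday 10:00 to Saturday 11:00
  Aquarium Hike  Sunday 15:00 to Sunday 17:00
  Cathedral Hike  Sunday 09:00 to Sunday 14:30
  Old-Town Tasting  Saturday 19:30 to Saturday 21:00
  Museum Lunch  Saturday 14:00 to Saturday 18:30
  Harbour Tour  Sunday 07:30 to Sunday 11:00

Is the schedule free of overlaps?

Check each pair: they overlap iff neither finishes before the other starts.
Sorted by start: Castle Visit, Museum Lunch, Old-Town Tasting, Harbour Tour, Cathedral Hike, Aquarium Hike.
Museum Lunch starts after Castle Visit ends, so nothing later overlaps Castle Visit either.
Old-Town Tasting starts after Museum Lunch ends, so nothing later overlaps Museum Lunch either.
Harbour Tour starts after Old-Town Tasting ends, so nothing later overlaps Old-Town Tasting either.
Cathedral Hike starts before Harbour Tour ends → Harbour Tour and Cathedral Hike overlap.
That's a conflict, so the schedule is not conflict-free.

No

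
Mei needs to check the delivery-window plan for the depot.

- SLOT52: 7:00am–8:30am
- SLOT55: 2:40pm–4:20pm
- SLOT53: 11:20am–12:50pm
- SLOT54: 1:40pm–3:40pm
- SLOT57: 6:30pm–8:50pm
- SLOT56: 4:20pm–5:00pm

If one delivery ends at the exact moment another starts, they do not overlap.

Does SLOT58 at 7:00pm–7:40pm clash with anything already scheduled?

Yes — it overlaps SLOT57

SLOT52: ends 8:30am at or before SLOT58 starts 7:00pm → clear.
SLOT53: ends 12:50pm at or before SLOT58 starts 7:00pm → clear.
SLOT54: ends 3:40pm at or before SLOT58 starts 7:00pm → clear.
SLOT55: ends 4:20pm at or before SLOT58 starts 7:00pm → clear.
SLOT56: ends 5:00pm at or before SLOT58 starts 7:00pm → clear.
SLOT57: starts 6:30pm before SLOT58 ends 7:40pm, and ends 8:50pm after SLOT58 starts 7:00pm → overlap.
SLOT58 overlaps SLOT57.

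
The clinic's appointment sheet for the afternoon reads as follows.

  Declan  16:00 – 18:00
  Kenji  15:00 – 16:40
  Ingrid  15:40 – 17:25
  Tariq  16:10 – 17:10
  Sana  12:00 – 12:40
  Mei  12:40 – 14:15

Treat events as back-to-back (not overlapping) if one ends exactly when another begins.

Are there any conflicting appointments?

Yes

Sorted by start: Sana, Mei, Kenji, Ingrid, Declan, Tariq.
Mei starts exactly when Sana ends (back-to-back, no overlap), so nothing later overlaps Sana either.
Kenji starts after Mei ends, so nothing later overlaps Mei either.
Ingrid starts before Kenji ends → Kenji and Ingrid overlap.
That's a conflict, so the schedule is not conflict-free.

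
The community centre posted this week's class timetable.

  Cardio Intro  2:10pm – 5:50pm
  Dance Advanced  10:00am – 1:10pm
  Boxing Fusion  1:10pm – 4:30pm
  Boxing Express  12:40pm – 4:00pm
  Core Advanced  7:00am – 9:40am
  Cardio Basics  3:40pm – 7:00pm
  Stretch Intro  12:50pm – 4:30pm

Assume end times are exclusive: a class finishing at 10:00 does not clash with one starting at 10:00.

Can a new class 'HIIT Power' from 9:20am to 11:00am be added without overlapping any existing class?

Core Advanced: starts 7:00am before HIIT Power ends 11:00am, and ends 9:40am after HIIT Power starts 9:20am → overlap.
Dance Advanced: starts 10:00am before HIIT Power ends 11:00am, and ends 1:10pm after HIIT Power starts 9:20am → overlap.
Boxing Express: starts 12:40pm at or after HIIT Power ends 11:00am → clear.
Stretch Intro: starts 12:50pm at or after HIIT Power ends 11:00am → clear.
Boxing Fusion: starts 1:10pm at or after HIIT Power ends 11:00am → clear.
Cardio Intro: starts 2:10pm at or after HIIT Power ends 11:00am → clear.
Cardio Basics: starts 3:40pm at or after HIIT Power ends 11:00am → clear.
HIIT Power overlaps Core Advanced, Dance Advanced.

No — it overlaps Core Advanced, Dance Advanced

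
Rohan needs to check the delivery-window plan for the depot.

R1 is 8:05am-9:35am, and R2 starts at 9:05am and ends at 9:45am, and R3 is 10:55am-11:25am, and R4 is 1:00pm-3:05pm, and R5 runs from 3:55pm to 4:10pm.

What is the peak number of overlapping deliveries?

2

Sweep the timeline, counting +1 at each start and −1 at each end (ends before starts at a tie):
8:05am start R1 → 1
9:05am start R2 → 2
9:35am end R1 → 1
9:45am end R2 → 0
10:55am start R3 → 1
11:25am end R3 → 0
1:00pm start R4 → 1
3:05pm end R4 → 0
3:55pm start R5 → 1
4:10pm end R5 → 0
Peak is 2, at 9:05am (R1, R2).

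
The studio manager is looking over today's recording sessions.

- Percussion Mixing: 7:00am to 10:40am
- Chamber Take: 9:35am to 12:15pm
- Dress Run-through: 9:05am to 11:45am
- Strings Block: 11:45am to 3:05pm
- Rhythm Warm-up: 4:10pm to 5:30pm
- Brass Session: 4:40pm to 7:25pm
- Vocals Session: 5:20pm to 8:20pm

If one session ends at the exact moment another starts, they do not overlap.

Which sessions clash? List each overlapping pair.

Sorted by start: Percussion Mixing, Dress Run-through, Chamber Take, Strings Block, Rhythm Warm-up, Brass Session, Vocals Session.
Dress Run-through starts before Percussion Mixing ends → Percussion Mixing and Dress Run-through overlap.
Chamber Take starts before Percussion Mixing ends → Percussion Mixing and Chamber Take overlap.
Strings Block starts after Percussion Mixing ends, so nothing later overlaps Percussion Mixing either.
Chamber Take starts before Dress Run-through ends → Dress Run-through and Chamber Take overlap.
Strings Block starts exactly when Dress Run-through ends (back-to-back, no overlap), so nothing later overlaps Dress Run-through either.
Strings Block starts before Chamber Take ends → Chamber Take and Strings Block overlap.
Rhythm Warm-up starts after Chamber Take ends, so nothing later overlaps Chamber Take either.
Rhythm Warm-up starts after Strings Block ends, so nothing later overlaps Strings Block either.
Brass Session starts before Rhythm Warm-up ends → Rhythm Warm-up and Brass Session overlap.
Vocals Session starts before Rhythm Warm-up ends → Rhythm Warm-up and Vocals Session overlap.
Vocals Session starts before Brass Session ends → Brass Session and Vocals Session overlap.

Brass Session & Rhythm Warm-up, Brass Session & Vocals Session, Chamber Take & Dress Run-through, Chamber Take & Percussion Mixing, Chamber Take & Strings Block, Dress Run-through & Percussion Mixing, Rhythm Warm-up & Vocals Session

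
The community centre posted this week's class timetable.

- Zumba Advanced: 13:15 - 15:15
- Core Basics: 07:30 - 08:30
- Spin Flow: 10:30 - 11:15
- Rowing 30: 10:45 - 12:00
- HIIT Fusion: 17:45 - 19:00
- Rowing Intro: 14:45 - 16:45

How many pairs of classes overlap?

Sorted by start: Core Basics, Spin Flow, Rowing 30, Zumba Advanced, Rowing Intro, HIIT Fusion.
Spin Flow starts after Core Basics ends, so nothing later overlaps Core Basics either.
Rowing 30 starts before Spin Flow ends → Spin Flow and Rowing 30 overlap.
Zumba Advanced starts after Spin Flow ends, so nothing later overlaps Spin Flow either.
Zumba Advanced starts after Rowing 30 ends, so nothing later overlaps Rowing 30 either.
Rowing Intro starts before Zumba Advanced ends → Zumba Advanced and Rowing Intro overlap.
HIIT Fusion starts after Zumba Advanced ends.
HIIT Fusion starts after Rowing Intro ends.
Overlapping pairs: Rowing 30 & Spin Flow, Rowing Intro & Zumba Advanced — 2 in total.

2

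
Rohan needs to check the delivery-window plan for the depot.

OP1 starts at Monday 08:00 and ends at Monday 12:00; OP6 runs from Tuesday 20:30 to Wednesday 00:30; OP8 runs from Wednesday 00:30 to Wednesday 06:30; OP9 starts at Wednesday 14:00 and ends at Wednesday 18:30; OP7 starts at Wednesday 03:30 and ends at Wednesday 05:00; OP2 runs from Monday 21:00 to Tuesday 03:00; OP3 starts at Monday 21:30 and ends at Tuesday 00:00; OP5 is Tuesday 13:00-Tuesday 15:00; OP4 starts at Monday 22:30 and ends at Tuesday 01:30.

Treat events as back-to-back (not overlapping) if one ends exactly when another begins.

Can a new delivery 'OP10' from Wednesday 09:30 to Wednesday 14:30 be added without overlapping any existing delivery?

No — it overlaps OP9

OP1: ends Monday 12:00 at or before OP10 starts Wednesday 09:30 → clear.
OP2: ends Tuesday 03:00 at or before OP10 starts Wednesday 09:30 → clear.
OP3: ends Tuesday 00:00 at or before OP10 starts Wednesday 09:30 → clear.
OP4: ends Tuesday 01:30 at or before OP10 starts Wednesday 09:30 → clear.
OP5: ends Tuesday 15:00 at or before OP10 starts Wednesday 09:30 → clear.
OP6: ends Wednesday 00:30 at or before OP10 starts Wednesday 09:30 → clear.
OP8: ends Wednesday 06:30 at or before OP10 starts Wednesday 09:30 → clear.
OP7: ends Wednesday 05:00 at or before OP10 starts Wednesday 09:30 → clear.
OP9: starts Wednesday 14:00 before OP10 ends Wednesday 14:30, and ends Wednesday 18:30 after OP10 starts Wednesday 09:30 → overlap.
OP10 overlaps OP9.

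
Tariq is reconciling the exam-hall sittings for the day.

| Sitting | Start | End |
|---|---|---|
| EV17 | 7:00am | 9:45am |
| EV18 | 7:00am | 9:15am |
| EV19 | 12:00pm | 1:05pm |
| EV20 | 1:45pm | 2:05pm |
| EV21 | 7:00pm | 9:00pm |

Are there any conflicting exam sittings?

Two intervals overlap when each starts before the other ends.
Sorted by start: EV17, EV18, EV19, EV20, EV21.
EV18 starts before EV17 ends → EV17 and EV18 overlap.
That's a conflict, so the schedule is not conflict-free.

Yes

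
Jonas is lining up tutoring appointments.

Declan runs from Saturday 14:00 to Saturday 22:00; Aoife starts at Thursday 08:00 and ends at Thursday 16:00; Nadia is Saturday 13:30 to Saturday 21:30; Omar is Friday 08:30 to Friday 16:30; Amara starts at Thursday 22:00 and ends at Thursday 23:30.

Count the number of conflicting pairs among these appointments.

1

Two intervals overlap when each starts before the other ends.
Sorted by start: Aoife, Amara, Omar, Nadia, Declan.
Amara starts after Aoife ends; Aoife is clear from here.
Omar starts after Amara ends; Amara is clear from here.
Nadia starts after Omar ends; Omar is clear from here.
Declan starts before Nadia ends → Nadia and Declan overlap.
Overlapping pairs: Declan & Nadia — 1 in total.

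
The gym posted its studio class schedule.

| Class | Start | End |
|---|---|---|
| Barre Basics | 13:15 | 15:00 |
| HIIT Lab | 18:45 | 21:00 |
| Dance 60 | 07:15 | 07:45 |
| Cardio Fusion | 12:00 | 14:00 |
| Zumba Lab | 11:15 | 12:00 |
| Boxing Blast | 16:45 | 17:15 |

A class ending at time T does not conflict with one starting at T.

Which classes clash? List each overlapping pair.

Barre Basics & Cardio Fusion

Sorted by start: Dance 60, Zumba Lab, Cardio Fusion, Barre Basics, Boxing Blast, HIIT Lab.
Zumba Lab starts after Dance 60 ends; Dance 60 is clear from here.
Cardio Fusion starts exactly when Zumba Lab ends (back-to-back, no overlap); Zumba Lab is clear from here.
Barre Basics starts before Cardio Fusion ends → Cardio Fusion and Barre Basics overlap.
Boxing Blast starts after Cardio Fusion ends; Cardio Fusion is clear from here.
Boxing Blast starts after Barre Basics ends; Barre Basics is clear from here.
HIIT Lab starts after Boxing Blast ends.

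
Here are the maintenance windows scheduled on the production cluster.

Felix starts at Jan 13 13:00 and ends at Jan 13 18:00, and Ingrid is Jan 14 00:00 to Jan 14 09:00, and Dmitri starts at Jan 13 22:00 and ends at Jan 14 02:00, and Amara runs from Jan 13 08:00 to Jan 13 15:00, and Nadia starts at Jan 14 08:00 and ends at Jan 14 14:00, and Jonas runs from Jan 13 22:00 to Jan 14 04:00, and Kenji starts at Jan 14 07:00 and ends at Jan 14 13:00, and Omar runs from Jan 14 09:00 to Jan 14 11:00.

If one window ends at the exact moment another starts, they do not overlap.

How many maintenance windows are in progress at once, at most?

Sort all start/end points and keep a running count:
Jan 13 08:00 start Amara → 1
Jan 13 13:00 start Felix → 2
Jan 13 15:00 end Amara → 1
Jan 13 18:00 end Felix → 0
Jan 13 22:00 start Dmitri → 1
Jan 13 22:00 start Jonas → 2
Jan 14 00:00 start Ingrid → 3
Jan 14 02:00 end Dmitri → 2
Jan 14 04:00 end Jonas → 1
Jan 14 07:00 start Kenji → 2
Jan 14 08:00 start Nadia → 3
Jan 14 09:00 end Ingrid → 2
Jan 14 09:00 start Omar → 3
Jan 14 11:00 end Omar → 2
Jan 14 13:00 end Kenji → 1
Jan 14 14:00 end Nadia → 0
Peak is 3, at Jan 14 00:00 (Dmitri, Ingrid, Jonas).

3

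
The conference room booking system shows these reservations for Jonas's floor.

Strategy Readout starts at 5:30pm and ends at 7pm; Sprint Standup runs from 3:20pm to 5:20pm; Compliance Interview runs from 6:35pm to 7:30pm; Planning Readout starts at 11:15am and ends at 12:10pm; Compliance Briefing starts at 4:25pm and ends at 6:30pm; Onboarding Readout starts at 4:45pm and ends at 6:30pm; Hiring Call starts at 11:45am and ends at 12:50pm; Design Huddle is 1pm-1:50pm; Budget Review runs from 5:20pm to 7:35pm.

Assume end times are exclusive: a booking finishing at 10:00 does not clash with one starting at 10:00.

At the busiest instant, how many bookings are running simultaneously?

Walk through starts and ends in time order (an end at T is processed before a start at T):
11:15am start Planning Readout → 1
11:45am start Hiring Call → 2
12:10pm end Planning Readout → 1
12:50pm end Hiring Call → 0
1pm start Design Huddle → 1
1:50pm end Design Huddle → 0
3:20pm start Sprint Standup → 1
4:25pm start Compliance Briefing → 2
4:45pm start Onboarding Readout → 3
5:20pm end Sprint Standup → 2
5:20pm start Budget Review → 3
5:30pm start Strategy Readout → 4
6:30pm end Compliance Briefing → 3
6:30pm end Onboarding Readout → 2
6:35pm start Compliance Interview → 3
7pm end Strategy Readout → 2
7:30pm end Compliance Interview → 1
7:35pm end Budget Review → 0
Peak is 4, at 5:30pm (Budget Review, Compliance Briefing, Onboarding Readout, Strategy Readout).

4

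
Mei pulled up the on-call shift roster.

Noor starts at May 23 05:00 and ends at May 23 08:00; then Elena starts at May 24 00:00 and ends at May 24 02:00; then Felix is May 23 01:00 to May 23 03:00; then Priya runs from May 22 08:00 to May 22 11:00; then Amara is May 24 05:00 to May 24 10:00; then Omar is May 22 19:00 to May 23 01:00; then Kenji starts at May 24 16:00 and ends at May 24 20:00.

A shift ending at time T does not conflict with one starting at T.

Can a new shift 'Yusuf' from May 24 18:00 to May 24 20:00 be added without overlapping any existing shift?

No — it overlaps Kenji

Priya: ends May 22 11:00 at or before Yusuf starts May 24 18:00 → clear.
Omar: ends May 23 01:00 at or before Yusuf starts May 24 18:00 → clear.
Felix: ends May 23 03:00 at or before Yusuf starts May 24 18:00 → clear.
Noor: ends May 23 08:00 at or before Yusuf starts May 24 18:00 → clear.
Elena: ends May 24 02:00 at or before Yusuf starts May 24 18:00 → clear.
Amara: ends May 24 10:00 at or before Yusuf starts May 24 18:00 → clear.
Kenji: starts May 24 16:00 before Yusuf ends May 24 20:00, and ends May 24 20:00 after Yusuf starts May 24 18:00 → overlap.
Yusuf overlaps Kenji.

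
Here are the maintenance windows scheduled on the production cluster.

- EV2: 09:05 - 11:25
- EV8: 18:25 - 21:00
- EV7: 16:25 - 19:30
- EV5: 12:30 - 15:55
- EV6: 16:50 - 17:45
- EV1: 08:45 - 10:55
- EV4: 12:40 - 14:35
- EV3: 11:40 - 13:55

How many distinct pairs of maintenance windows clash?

6

Sorted by start: EV1, EV2, EV3, EV5, EV4, EV7, EV6, EV8.
EV2 starts before EV1 ends → EV1 and EV2 overlap.
EV3 starts after EV1 ends; EV1 is clear from here.
EV3 starts after EV2 ends; EV2 is clear from here.
EV5 starts before EV3 ends → EV3 and EV5 overlap.
EV4 starts before EV3 ends → EV3 and EV4 overlap.
EV7 starts after EV3 ends; EV3 is clear from here.
EV4 starts before EV5 ends → EV5 and EV4 overlap.
EV7 starts after EV5 ends; EV5 is clear from here.
EV7 starts after EV4 ends; EV4 is clear from here.
EV6 starts before EV7 ends → EV7 and EV6 overlap.
EV8 starts before EV7 ends → EV7 and EV8 overlap.
EV8 starts after EV6 ends.
Overlapping pairs: EV1 & EV2, EV3 & EV4, EV3 & EV5, EV4 & EV5, EV6 & EV7, EV7 & EV8 — 6 in total.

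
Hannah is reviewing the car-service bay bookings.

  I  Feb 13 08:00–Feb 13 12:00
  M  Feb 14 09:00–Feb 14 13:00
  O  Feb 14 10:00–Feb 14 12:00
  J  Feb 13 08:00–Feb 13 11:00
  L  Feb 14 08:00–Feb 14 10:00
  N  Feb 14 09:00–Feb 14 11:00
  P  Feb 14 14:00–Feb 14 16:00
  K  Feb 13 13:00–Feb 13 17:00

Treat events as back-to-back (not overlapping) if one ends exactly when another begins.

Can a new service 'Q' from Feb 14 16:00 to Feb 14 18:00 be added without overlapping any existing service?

I: ends Feb 13 12:00 at or before Q starts Feb 14 16:00 → clear.
J: ends Feb 13 11:00 at or before Q starts Feb 14 16:00 → clear.
K: ends Feb 13 17:00 at or before Q starts Feb 14 16:00 → clear.
L: ends Feb 14 10:00 at or before Q starts Feb 14 16:00 → clear.
M: ends Feb 14 13:00 at or before Q starts Feb 14 16:00 → clear.
N: ends Feb 14 11:00 at or before Q starts Feb 14 16:00 → clear.
O: ends Feb 14 12:00 at or before Q starts Feb 14 16:00 → clear.
P: ends Feb 14 16:00 at or before Q starts Feb 14 16:00 → clear.

Yes — the slot is free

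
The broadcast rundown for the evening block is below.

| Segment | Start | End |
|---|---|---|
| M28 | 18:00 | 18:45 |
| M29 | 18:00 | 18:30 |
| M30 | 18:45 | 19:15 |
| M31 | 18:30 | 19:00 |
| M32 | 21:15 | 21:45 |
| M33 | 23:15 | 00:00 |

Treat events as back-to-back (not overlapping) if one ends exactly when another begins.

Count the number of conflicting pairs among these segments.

3

Sorted by start: M28, M29, M31, M30, M32, M33.
M29 starts before M28 ends → M28 and M29 overlap.
M31 starts before M28 ends → M28 and M31 overlap.
M30 starts exactly when M28 ends (back-to-back, no overlap) — done with M28.
M31 starts exactly when M29 ends (back-to-back, no overlap) — done with M29.
M30 starts before M31 ends → M31 and M30 overlap.
M32 starts after M31 ends — done with M31.
M32 starts after M30 ends — done with M30.
M33 starts after M32 ends.
Overlapping pairs: M28 & M29, M28 & M31, M30 & M31 — 3 in total.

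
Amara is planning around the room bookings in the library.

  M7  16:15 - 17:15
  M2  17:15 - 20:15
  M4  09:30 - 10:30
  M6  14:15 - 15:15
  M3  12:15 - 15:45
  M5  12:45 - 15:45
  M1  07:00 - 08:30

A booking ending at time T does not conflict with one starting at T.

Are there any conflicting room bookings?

Two intervals overlap when each starts before the other ends.
Sorted by start: M1, M4, M3, M5, M6, M7, M2.
M4 starts after M1 ends — done with M1.
M3 starts after M4 ends — done with M4.
M5 starts before M3 ends → M3 and M5 overlap.
That's a conflict, so the schedule is not conflict-free.

Yes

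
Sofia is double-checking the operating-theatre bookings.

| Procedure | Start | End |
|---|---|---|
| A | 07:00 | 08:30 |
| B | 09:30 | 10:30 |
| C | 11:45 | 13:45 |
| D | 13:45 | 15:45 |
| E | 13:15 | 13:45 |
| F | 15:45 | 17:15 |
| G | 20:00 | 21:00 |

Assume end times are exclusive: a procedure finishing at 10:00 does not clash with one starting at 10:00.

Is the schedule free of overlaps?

No

Sorted by start: A, B, C, E, D, F, G.
B starts after A ends, so A has no further overlaps.
C starts after B ends, so B has no further overlaps.
E starts before C ends → C and E overlap.
That's a conflict, so the schedule is not conflict-free.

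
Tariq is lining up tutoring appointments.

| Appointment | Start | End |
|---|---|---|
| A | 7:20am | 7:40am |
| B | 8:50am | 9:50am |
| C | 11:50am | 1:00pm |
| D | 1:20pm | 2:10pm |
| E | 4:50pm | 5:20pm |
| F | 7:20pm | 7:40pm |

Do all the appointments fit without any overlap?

Two intervals overlap when each starts before the other ends.
Sorted by start: A, B, C, D, E, F.
B starts after A ends; A is clear from here.
C starts after B ends; B is clear from here.
D starts after C ends; C is clear from here.
E starts after D ends; D is clear from here.
F starts after E ends.
Every pair is clear; the schedule has no overlaps.

Yes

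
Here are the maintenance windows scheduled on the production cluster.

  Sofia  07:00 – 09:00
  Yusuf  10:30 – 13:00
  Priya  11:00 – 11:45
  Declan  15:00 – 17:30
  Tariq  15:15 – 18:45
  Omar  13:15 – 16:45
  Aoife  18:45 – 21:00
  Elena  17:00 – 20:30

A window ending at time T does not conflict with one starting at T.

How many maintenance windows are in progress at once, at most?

Sweep the timeline, counting +1 at each start and −1 at each end (ends before starts at a tie):
07:00 start Sofia → 1
09:00 end Sofia → 0
10:30 start Yusuf → 1
11:00 start Priya → 2
11:45 end Priya → 1
13:00 end Yusuf → 0
13:15 start Omar → 1
15:00 start Declan → 2
15:15 start Tariq → 3
16:45 end Omar → 2
17:00 start Elena → 3
17:30 end Declan → 2
18:45 end Tariq → 1
18:45 start Aoife → 2
20:30 end Elena → 1
21:00 end Aoife → 0
Peak is 3, at 15:15 (Declan, Omar, Tariq).

3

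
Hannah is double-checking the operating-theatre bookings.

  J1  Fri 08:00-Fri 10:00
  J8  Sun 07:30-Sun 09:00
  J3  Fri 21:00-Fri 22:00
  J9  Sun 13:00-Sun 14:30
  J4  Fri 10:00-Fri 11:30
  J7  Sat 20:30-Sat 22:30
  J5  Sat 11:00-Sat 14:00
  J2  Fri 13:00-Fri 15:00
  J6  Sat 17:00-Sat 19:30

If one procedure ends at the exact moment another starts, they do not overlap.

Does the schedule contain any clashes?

No

Sorted by start: J1, J4, J2, J3, J5, J6, J7, J8, J9.
J4 starts exactly when J1 ends (back-to-back, no overlap), so nothing later overlaps J1 either.
J2 starts after J4 ends, so nothing later overlaps J4 either.
J3 starts after J2 ends, so nothing later overlaps J2 either.
J5 starts after J3 ends, so nothing later overlaps J3 either.
J6 starts after J5 ends, so nothing later overlaps J5 either.
J7 starts after J6 ends, so nothing later overlaps J6 either.
J8 starts after J7 ends, so nothing later overlaps J7 either.
J9 starts after J8 ends.
Every pair is clear; the schedule has no overlaps.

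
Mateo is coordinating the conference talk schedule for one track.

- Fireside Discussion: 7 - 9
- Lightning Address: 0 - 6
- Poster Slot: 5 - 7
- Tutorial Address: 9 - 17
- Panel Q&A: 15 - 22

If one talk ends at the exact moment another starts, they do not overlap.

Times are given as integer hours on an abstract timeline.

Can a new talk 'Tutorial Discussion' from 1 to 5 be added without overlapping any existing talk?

No — it overlaps Lightning Address

Lightning Address: starts 0 before Tutorial Discussion ends 5, and ends 6 after Tutorial Discussion starts 1 → overlap.
Poster Slot: starts 5 at or after Tutorial Discussion ends 5 → clear.
Fireside Discussion: starts 7 at or after Tutorial Discussion ends 5 → clear.
Tutorial Address: starts 9 at or after Tutorial Discussion ends 5 → clear.
Panel Q&A: starts 15 at or after Tutorial Discussion ends 5 → clear.
Tutorial Discussion overlaps Lightning Address.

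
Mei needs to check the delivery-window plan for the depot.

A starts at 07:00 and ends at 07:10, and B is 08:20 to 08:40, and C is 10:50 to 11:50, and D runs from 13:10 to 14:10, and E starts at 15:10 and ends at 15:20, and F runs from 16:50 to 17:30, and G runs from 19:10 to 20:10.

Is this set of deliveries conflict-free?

Yes

Sorted by start: A, B, C, D, E, F, G.
B starts after A ends; A is clear from here.
C starts after B ends; B is clear from here.
D starts after C ends; C is clear from here.
E starts after D ends; D is clear from here.
F starts after E ends; E is clear from here.
G starts after F ends.
Every pair is clear; the schedule has no overlaps.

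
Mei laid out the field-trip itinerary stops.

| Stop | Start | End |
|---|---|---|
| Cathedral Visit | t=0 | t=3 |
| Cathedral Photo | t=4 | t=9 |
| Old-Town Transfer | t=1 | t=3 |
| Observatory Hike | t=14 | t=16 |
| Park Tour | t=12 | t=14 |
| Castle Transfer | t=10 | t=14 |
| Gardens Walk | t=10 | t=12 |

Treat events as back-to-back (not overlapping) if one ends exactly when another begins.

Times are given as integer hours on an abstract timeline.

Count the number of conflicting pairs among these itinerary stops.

Sorted by start: Cathedral Visit, Old-Town Transfer, Cathedral Photo, Castle Transfer, Gardens Walk, Park Tour, Observatory Hike.
Old-Town Transfer starts before Cathedral Visit ends → Cathedral Visit and Old-Town Transfer overlap.
Cathedral Photo starts after Cathedral Visit ends — done with Cathedral Visit.
Cathedral Photo starts after Old-Town Transfer ends — done with Old-Town Transfer.
Castle Transfer starts after Cathedral Photo ends — done with Cathedral Photo.
Gardens Walk starts before Castle Transfer ends → Castle Transfer and Gardens Walk overlap.
Park Tour starts before Castle Transfer ends → Castle Transfer and Park Tour overlap.
Observatory Hike starts exactly when Castle Transfer ends (back-to-back, no overlap).
Park Tour starts exactly when Gardens Walk ends (back-to-back, no overlap) — done with Gardens Walk.
Observatory Hike starts exactly when Park Tour ends (back-to-back, no overlap).
Overlapping pairs: Castle Transfer & Gardens Walk, Castle Transfer & Park Tour, Cathedral Visit & Old-Town Transfer — 3 in total.

3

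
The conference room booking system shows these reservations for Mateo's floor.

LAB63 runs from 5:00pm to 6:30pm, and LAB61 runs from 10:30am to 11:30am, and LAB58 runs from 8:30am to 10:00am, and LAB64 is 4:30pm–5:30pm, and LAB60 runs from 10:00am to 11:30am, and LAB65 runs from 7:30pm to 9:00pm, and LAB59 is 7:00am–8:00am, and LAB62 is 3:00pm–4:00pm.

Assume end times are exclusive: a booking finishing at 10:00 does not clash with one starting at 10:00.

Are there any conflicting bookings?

Sorted by start: LAB59, LAB58, LAB60, LAB61, LAB62, LAB64, LAB63, LAB65.
LAB58 starts after LAB59 ends, so LAB59 has no further overlaps.
LAB60 starts exactly when LAB58 ends (back-to-back, no overlap), so LAB58 has no further overlaps.
LAB61 starts before LAB60 ends → LAB60 and LAB61 overlap.
That's a conflict, so the schedule is not conflict-free.

Yes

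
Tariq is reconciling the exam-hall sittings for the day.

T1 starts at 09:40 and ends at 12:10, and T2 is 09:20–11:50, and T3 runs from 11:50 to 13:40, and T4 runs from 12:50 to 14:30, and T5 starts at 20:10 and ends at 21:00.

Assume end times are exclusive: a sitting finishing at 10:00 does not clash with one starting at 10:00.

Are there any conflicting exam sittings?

Yes

Sorted by start: T2, T1, T3, T4, T5.
T1 starts before T2 ends → T2 and T1 overlap.
That's a conflict, so the schedule is not conflict-free.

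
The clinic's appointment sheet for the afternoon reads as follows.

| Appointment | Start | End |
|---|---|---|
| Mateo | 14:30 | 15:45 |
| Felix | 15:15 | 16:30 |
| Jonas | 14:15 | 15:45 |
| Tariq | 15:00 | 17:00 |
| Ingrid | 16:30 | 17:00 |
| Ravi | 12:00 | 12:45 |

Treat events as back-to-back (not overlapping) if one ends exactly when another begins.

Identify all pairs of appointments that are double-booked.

Sorted by start: Ravi, Jonas, Mateo, Tariq, Felix, Ingrid.
Jonas starts after Ravi ends, so Ravi has no further overlaps.
Mateo starts before Jonas ends → Jonas and Mateo overlap.
Tariq starts before Jonas ends → Jonas and Tariq overlap.
Felix starts before Jonas ends → Jonas and Felix overlap.
Ingrid starts after Jonas ends.
Tariq starts before Mateo ends → Mateo and Tariq overlap.
Felix starts before Mateo ends → Mateo and Felix overlap.
Ingrid starts after Mateo ends.
Felix starts before Tariq ends → Tariq and Felix overlap.
Ingrid starts before Tariq ends → Tariq and Ingrid overlap.
Ingrid starts exactly when Felix ends (back-to-back, no overlap).

Felix & Jonas, Felix & Mateo, Felix & Tariq, Ingrid & Tariq, Jonas & Mateo, Jonas & Tariq, Mateo & Tariq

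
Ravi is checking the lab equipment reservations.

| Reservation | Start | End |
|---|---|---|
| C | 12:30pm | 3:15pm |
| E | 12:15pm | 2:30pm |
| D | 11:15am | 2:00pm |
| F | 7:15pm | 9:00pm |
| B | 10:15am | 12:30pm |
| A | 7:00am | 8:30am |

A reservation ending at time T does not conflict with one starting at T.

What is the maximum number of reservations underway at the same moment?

3

Sweep the timeline, counting +1 at each start and −1 at each end (ends before starts at a tie):
7:00am start A → 1
8:30am end A → 0
10:15am start B → 1
11:15am start D → 2
12:15pm start E → 3
12:30pm end B → 2
12:30pm start C → 3
2:00pm end D → 2
2:30pm end E → 1
3:15pm end C → 0
7:15pm start F → 1
9:00pm end F → 0
Peak is 3, at 12:15pm (B, D, E).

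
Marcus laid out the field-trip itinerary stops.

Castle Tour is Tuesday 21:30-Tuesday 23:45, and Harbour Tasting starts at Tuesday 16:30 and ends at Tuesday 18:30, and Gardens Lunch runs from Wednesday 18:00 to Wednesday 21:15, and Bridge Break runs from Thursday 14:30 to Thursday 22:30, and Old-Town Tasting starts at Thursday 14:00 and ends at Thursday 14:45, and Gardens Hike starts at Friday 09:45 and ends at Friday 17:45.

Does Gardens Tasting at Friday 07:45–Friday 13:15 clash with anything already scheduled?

Yes — it overlaps Gardens Hike

Harbour Tasting: ends Tuesday 18:30 at or before Gardens Tasting starts Friday 07:45 → clear.
Castle Tour: ends Tuesday 23:45 at or before Gardens Tasting starts Friday 07:45 → clear.
Gardens Lunch: ends Wednesday 21:15 at or before Gardens Tasting starts Friday 07:45 → clear.
Old-Town Tasting: ends Thursday 14:45 at or before Gardens Tasting starts Friday 07:45 → clear.
Bridge Break: ends Thursday 22:30 at or before Gardens Tasting starts Friday 07:45 → clear.
Gardens Hike: starts Friday 09:45 before Gardens Tasting ends Friday 13:15, and ends Friday 17:45 after Gardens Tasting starts Friday 07:45 → overlap.
Gardens Tasting overlaps Gardens Hike.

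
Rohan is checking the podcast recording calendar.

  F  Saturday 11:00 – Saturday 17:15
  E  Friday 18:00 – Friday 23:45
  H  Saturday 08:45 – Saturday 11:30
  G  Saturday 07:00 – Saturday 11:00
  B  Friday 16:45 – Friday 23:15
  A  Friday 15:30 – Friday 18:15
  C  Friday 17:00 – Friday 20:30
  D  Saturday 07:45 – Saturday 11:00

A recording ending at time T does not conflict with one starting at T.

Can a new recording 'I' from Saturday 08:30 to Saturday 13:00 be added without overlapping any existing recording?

A: ends Friday 18:15 at or before I starts Saturday 08:30 → clear.
B: ends Friday 23:15 at or before I starts Saturday 08:30 → clear.
C: ends Friday 20:30 at or before I starts Saturday 08:30 → clear.
E: ends Friday 23:45 at or before I starts Saturday 08:30 → clear.
G: starts Saturday 07:00 before I ends Saturday 13:00, and ends Saturday 11:00 after I starts Saturday 08:30 → overlap.
D: starts Saturday 07:45 before I ends Saturday 13:00, and ends Saturday 11:00 after I starts Saturday 08:30 → overlap.
H: starts Saturday 08:45 before I ends Saturday 13:00, and ends Saturday 11:30 after I starts Saturday 08:30 → overlap.
F: starts Saturday 11:00 before I ends Saturday 13:00, and ends Saturday 17:15 after I starts Saturday 08:30 → overlap.
I overlaps D, F, G, H.

No — it overlaps D, F, G, H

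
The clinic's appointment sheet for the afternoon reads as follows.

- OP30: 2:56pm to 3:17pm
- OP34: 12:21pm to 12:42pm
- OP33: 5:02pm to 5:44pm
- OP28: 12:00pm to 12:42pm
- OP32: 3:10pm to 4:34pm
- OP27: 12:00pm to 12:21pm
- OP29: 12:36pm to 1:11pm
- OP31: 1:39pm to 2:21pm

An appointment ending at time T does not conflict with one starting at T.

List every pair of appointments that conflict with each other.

Sorted by start: OP27, OP28, OP34, OP29, OP31, OP30, OP32, OP33.
OP28 starts before OP27 ends → OP27 and OP28 overlap.
OP34 starts exactly when OP27 ends (back-to-back, no overlap), so nothing later overlaps OP27 either.
OP34 starts before OP28 ends → OP28 and OP34 overlap.
OP29 starts before OP28 ends → OP28 and OP29 overlap.
OP31 starts after OP28 ends, so nothing later overlaps OP28 either.
OP29 starts before OP34 ends → OP34 and OP29 overlap.
OP31 starts after OP34 ends, so nothing later overlaps OP34 either.
OP31 starts after OP29 ends, so nothing later overlaps OP29 either.
OP30 starts after OP31 ends, so nothing later overlaps OP31 either.
OP32 starts before OP30 ends → OP30 and OP32 overlap.
OP33 starts after OP30 ends.
OP33 starts after OP32 ends.

OP27 & OP28, OP28 & OP29, OP28 & OP34, OP29 & OP34, OP30 & OP32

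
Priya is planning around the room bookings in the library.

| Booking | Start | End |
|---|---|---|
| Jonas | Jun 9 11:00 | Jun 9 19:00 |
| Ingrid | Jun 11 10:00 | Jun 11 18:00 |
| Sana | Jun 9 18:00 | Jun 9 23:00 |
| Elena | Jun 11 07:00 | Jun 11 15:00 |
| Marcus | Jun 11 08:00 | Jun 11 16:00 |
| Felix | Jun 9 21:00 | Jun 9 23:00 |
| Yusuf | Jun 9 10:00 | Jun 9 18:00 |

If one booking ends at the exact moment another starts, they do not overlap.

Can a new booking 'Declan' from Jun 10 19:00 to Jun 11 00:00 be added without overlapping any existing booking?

Yusuf: ends Jun 9 18:00 at or before Declan starts Jun 10 19:00 → clear.
Jonas: ends Jun 9 19:00 at or before Declan starts Jun 10 19:00 → clear.
Sana: ends Jun 9 23:00 at or before Declan starts Jun 10 19:00 → clear.
Felix: ends Jun 9 23:00 at or before Declan starts Jun 10 19:00 → clear.
Elena: starts Jun 11 07:00 at or after Declan ends Jun 11 00:00 → clear.
Marcus: starts Jun 11 08:00 at or after Declan ends Jun 11 00:00 → clear.
Ingrid: starts Jun 11 10:00 at or after Declan ends Jun 11 00:00 → clear.

Yes — the slot is free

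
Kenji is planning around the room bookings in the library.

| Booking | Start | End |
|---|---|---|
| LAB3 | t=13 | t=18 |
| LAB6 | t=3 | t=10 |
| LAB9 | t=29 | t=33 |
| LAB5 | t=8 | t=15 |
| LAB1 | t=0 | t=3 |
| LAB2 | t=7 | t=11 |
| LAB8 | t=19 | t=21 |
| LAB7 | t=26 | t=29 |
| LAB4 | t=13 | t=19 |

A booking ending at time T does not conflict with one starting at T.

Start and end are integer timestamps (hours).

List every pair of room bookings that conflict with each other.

Check each pair: they overlap iff neither finishes before the other starts.
Sorted by start: LAB1, LAB6, LAB2, LAB5, LAB3, LAB4, LAB8, LAB7, LAB9.
LAB6 starts exactly when LAB1 ends (back-to-back, no overlap); LAB1 is clear from here.
LAB2 starts before LAB6 ends → LAB6 and LAB2 overlap.
LAB5 starts before LAB6 ends → LAB6 and LAB5 overlap.
LAB3 starts after LAB6 ends; LAB6 is clear from here.
LAB5 starts before LAB2 ends → LAB2 and LAB5 overlap.
LAB3 starts after LAB2 ends; LAB2 is clear from here.
LAB3 starts before LAB5 ends → LAB5 and LAB3 overlap.
LAB4 starts before LAB5 ends → LAB5 and LAB4 overlap.
LAB8 starts after LAB5 ends; LAB5 is clear from here.
LAB4 starts before LAB3 ends → LAB3 and LAB4 overlap.
LAB8 starts after LAB3 ends; LAB3 is clear from here.
LAB8 starts exactly when LAB4 ends (back-to-back, no overlap); LAB4 is clear from here.
LAB7 starts after LAB8 ends; LAB8 is clear from here.
LAB9 starts exactly when LAB7 ends (back-to-back, no overlap).

LAB2 & LAB5, LAB2 & LAB6, LAB3 & LAB4, LAB3 & LAB5, LAB4 & LAB5, LAB5 & LAB6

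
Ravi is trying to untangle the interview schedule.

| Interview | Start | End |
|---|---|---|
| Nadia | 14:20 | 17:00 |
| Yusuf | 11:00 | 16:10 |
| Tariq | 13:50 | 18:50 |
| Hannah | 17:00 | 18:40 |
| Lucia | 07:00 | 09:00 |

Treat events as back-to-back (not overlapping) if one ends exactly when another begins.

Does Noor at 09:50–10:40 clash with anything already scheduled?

No — it doesn't clash with anything

Lucia: ends 09:00 at or before Noor starts 09:50 → clear.
Yusuf: starts 11:00 at or after Noor ends 10:40 → clear.
Tariq: starts 13:50 at or after Noor ends 10:40 → clear.
Nadia: starts 14:20 at or after Noor ends 10:40 → clear.
Hannah: starts 17:00 at or after Noor ends 10:40 → clear.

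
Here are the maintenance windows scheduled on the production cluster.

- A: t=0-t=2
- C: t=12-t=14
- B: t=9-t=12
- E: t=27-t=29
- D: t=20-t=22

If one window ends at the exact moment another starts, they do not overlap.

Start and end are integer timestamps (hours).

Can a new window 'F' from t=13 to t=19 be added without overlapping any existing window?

No — it overlaps C

A: ends t=2 at or before F starts t=13 → clear.
B: ends t=12 at or before F starts t=13 → clear.
C: starts t=12 before F ends t=19, and ends t=14 after F starts t=13 → overlap.
D: starts t=20 at or after F ends t=19 → clear.
E: starts t=27 at or after F ends t=19 → clear.
F overlaps C.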